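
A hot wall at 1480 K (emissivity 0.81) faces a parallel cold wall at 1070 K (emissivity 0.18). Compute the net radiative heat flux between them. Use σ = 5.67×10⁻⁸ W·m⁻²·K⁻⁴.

For two large parallel gray plates, q = σ(T₁⁴ − T₂⁴) / (1/ε₁ + 1/ε₂ − 1).
1/ε₁ + 1/ε₂ − 1 = 1/0.81 + 1/0.18 − 1 = 5.790.
T₁⁴ − T₂⁴ = 4.80×10^12 − 1.31×10^12 = 3.49×10^12 K⁴.
q = 5.67×10⁻⁸ × 3.49×10^12 / 5.790 = 34100 W/m².

q ≈ 34100 W/m²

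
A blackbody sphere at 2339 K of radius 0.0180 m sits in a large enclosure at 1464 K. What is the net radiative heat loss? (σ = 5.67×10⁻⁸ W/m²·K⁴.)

Q ≈ 5850 W

A = 4πr² = 4π × (0.0180)² = 4.07×10^-3 m².
Q = σA(T⁴ − T_s⁴). T⁴ − T_s⁴ = (2339)⁴ − (1464)⁴ = 2.99×10^13 − 4.59×10^12 = 2.53×10^13 K⁴.
Q = 5.67×10⁻⁸ × 4.07×10^-3 × 2.53×10^13 = 5850 W.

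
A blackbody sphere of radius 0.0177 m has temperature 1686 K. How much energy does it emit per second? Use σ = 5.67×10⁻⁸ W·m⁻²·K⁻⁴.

A = 4πr² = 4π × (0.0177)² = 3.94×10^-3 m².
P = σAT⁴ = 5.67×10⁻⁸ × 3.94×10^-3 × (1686)⁴ = 5.67×10⁻⁸ × 3.94×10^-3 × 8.08×10^12.
P = 1800 W.

P ≈ 1800 W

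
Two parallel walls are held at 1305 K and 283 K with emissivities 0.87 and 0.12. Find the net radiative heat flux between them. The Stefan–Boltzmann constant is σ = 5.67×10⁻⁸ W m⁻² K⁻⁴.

q ≈ 19300 W/m²

For two large parallel gray plates, q = σ(T₁⁴ − T₂⁴) / (1/ε₁ + 1/ε₂ − 1).
1/ε₁ + 1/ε₂ − 1 = 1/0.87 + 1/0.12 − 1 = 8.483.
T₁⁴ − T₂⁴ = 2.90×10^12 − 6.41×10^9 = 2.89×10^12 K⁴.
q = 5.67×10⁻⁸ × 2.89×10^12 / 8.483 = 19300 W/m².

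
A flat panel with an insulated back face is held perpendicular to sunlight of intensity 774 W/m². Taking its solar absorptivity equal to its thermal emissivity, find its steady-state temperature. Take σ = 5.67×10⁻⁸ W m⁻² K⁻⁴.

T ≈ 342 K

Absorbed flux αS = emitted flux εσT⁴ (one radiating face); with α = ε, T = (S/σ)^(1/4).
T = (774 / 5.67×10⁻⁸)^(1/4) = (1.37×10^10)^(1/4).
T = 342 K.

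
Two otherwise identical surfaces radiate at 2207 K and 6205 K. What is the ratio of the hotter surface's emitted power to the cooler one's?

ratio ≈ 62.5

P ∝ T⁴, so the ratio is (6205/2207)⁴ = (2.812)⁴ = 62.5.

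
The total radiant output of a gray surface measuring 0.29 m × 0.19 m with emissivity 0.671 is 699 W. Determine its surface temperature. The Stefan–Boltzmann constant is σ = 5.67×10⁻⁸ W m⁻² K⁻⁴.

A = 0.29 × 0.19 = 0.0551 m².
From P = εσAT⁴, T = (P / εσA)^(1/4) = (699 / (0.671 × 5.67×10⁻⁸ × 0.0551))^(1/4).
T = (3.33×10^11)^(1/4) = 760 K.

T ≈ 760 K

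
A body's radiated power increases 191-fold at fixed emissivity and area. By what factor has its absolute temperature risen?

factor ≈ 3.72

P ∝ T⁴ ⇒ T ∝ P^(1/4), so T scales by (191)^(1/4) = 3.72.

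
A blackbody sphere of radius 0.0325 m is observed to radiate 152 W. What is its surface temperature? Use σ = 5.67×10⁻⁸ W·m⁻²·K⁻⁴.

T ≈ 670 K

A = 4πr² = 4π × (0.0325)² = 0.0133 m².
From P = σAT⁴, T = (P / σA)^(1/4) = (152 / (5.67×10⁻⁸ × 0.0133))^(1/4).
T = (2.02×10^11)^(1/4) = 670 K.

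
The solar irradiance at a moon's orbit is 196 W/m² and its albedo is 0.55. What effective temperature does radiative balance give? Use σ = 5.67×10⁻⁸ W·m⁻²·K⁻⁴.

Power absorbed = (1−a)S·πR²; power emitted = 4πR²σT⁴. Equating and cancelling πR²:
T = ((1−a)S / 4σ)^(1/4) = (88.2 / (4 × 5.67×10⁻⁸))^(1/4) = (3.89×10^8)^(1/4).
T = 140 K.

T ≈ 140 K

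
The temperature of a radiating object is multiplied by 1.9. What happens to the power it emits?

factor ≈ 13.0

P ∝ T⁴, so the power scales as (1.9)⁴ = 13.0.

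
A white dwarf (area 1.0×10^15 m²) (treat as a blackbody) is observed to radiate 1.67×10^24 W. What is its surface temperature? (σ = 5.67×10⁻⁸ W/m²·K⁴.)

From P = σAT⁴, T = (P / σA)^(1/4) = (1.67×10^24 / (5.67×10⁻⁸ × 1.00×10^15))^(1/4).
T = (2.95×10^16)^(1/4) = 13100 K.

T ≈ 13100 K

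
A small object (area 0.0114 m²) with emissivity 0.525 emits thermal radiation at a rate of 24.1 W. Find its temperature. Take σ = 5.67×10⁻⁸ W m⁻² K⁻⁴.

From P = εσAT⁴, T = (P / εσA)^(1/4) = (24.1 / (0.525 × 5.67×10⁻⁸ × 0.0114))^(1/4).
T = (7.10×10^10)^(1/4) = 516 K.

T ≈ 516 K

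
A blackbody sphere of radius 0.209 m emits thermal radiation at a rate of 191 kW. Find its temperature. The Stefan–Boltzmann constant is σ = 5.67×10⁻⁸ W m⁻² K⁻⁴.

A = 4πr² = 4π × (0.209)² = 0.549 m².
From P = σAT⁴, T = (P / σA)^(1/4) = (1.91×10^5 / (5.67×10⁻⁸ × 0.549))^(1/4).
T = (6.14×10^12)^(1/4) = 1570 K.

T ≈ 1570 K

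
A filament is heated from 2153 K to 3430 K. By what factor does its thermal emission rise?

ratio ≈ 6.44

P ∝ T⁴, so the ratio is (3430/2153)⁴ = (1.593)⁴ = 6.44.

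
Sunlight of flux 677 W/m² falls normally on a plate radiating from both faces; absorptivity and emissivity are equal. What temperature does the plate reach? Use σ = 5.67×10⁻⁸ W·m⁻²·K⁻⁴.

T ≈ 278 K

Absorbed flux αS = emitted flux 2εσT⁴ per unit area; with α = ε this gives T = (S/2σ)^(1/4).
T = (677 / (2 × 5.67×10⁻⁸))^(1/4) = (5.97×10^9)^(1/4).
T = 278 K.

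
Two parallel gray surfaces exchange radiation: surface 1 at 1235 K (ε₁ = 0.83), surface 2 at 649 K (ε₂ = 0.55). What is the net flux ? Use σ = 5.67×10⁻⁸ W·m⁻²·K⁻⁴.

q ≈ 60200 W/m²

For two large parallel gray plates, q = σ(T₁⁴ − T₂⁴) / (1/ε₁ + 1/ε₂ − 1).
1/ε₁ + 1/ε₂ − 1 = 1/0.83 + 1/0.55 − 1 = 2.023.
T₁⁴ − T₂⁴ = 2.33×10^12 − 1.77×10^11 = 2.15×10^12 K⁴.
q = 5.67×10⁻⁸ × 2.15×10^12 / 2.023 = 60200 W/m².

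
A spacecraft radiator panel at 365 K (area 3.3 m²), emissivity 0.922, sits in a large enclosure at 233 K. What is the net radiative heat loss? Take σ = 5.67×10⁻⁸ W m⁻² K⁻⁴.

Q = εσA(T⁴ − T_s⁴). T⁴ − T_s⁴ = (365)⁴ − (233)⁴ = 1.77×10^10 − 2.95×10^9 = 1.48×10^10 K⁴.
Q = 0.922 × 5.67×10⁻⁸ × 3.30 × 1.48×10^10 = 2550 W.

Q ≈ 2550 W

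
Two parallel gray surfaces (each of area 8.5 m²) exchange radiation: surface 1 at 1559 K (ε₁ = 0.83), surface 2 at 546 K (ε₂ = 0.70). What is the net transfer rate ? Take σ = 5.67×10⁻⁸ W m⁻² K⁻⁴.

For two large parallel gray plates, q = σ(T₁⁴ − T₂⁴) / (1/ε₁ + 1/ε₂ − 1).
1/ε₁ + 1/ε₂ − 1 = 1/0.83 + 1/0.70 − 1 = 1.633.
T₁⁴ − T₂⁴ = 5.91×10^12 − 8.89×10^10 = 5.82×10^12 K⁴.
q = 5.67×10⁻⁸ × 5.82×10^12 / 1.633 = 2.02×10^5 W/m².
Q = q·A = 2.02×10^5 × 8.5 = 1.72×10^6 W.

Q ≈ 1.72×10^6 W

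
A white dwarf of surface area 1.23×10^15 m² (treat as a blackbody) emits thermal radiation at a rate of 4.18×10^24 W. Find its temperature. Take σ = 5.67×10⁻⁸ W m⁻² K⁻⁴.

T ≈ 15600 K

From P = σAT⁴, T = (P / σA)^(1/4) = (4.18×10^24 / (5.67×10⁻⁸ × 1.23×10^15))^(1/4).
T = (5.99×10^16)^(1/4) = 15600 K.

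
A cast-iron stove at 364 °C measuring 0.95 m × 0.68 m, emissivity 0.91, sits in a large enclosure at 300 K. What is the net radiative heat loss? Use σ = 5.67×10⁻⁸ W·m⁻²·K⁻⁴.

Q ≈ 5220 W

A = 0.95 × 0.68 = 0.646 m².
Convert: 364 °C = 637 K.
Q = εσA(T⁴ − T_s⁴). T⁴ − T_s⁴ = (637)⁴ − (300)⁴ = 1.65×10^11 − 8.10×10^9 = 1.57×10^11 K⁴.
Q = 0.91 × 5.67×10⁻⁸ × 0.646 × 1.57×10^11 = 5220 W.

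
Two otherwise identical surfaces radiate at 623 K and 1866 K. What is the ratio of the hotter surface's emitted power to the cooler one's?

P ∝ T⁴, so the ratio is (1866/623)⁴ = (2.995)⁴ = 80.5.

ratio ≈ 80.5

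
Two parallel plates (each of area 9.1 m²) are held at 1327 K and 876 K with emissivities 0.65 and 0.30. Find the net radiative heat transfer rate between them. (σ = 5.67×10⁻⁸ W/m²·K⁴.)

For two large parallel gray plates, q = σ(T₁⁴ − T₂⁴) / (1/ε₁ + 1/ε₂ − 1).
1/ε₁ + 1/ε₂ − 1 = 1/0.65 + 1/0.30 − 1 = 3.872.
T₁⁴ − T₂⁴ = 3.10×10^12 − 5.89×10^11 = 2.51×10^12 K⁴.
q = 5.67×10⁻⁸ × 2.51×10^12 / 3.872 = 36800 W/m².
Q = q·A = 36800 × 9.1 = 3.35×10^5 W.

Q ≈ 3.35×10^5 W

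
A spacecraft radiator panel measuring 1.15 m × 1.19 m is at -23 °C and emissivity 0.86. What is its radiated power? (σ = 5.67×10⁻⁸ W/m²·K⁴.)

P ≈ 261 W

A = 1.15 × 1.19 = 1.37 m².
-23 °C = 250 K.
P = εσAT⁴ = 0.86 × 5.67×10⁻⁸ × 1.37 × (250)⁴ = 0.86 × 5.67×10⁻⁸ × 1.37 × 3.91×10^9.
P = 261 W.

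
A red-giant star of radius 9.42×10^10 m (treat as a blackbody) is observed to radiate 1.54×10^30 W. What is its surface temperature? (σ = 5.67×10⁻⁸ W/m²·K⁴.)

T ≈ 3950 K

A = 4πr² = 4π × (9.42×10^10)² = 1.12×10^23 m².
From P = σAT⁴, T = (P / σA)^(1/4) = (1.54×10^30 / (5.67×10⁻⁸ × 1.12×10^23))^(1/4).
T = (2.44×10^14)^(1/4) = 3950 K.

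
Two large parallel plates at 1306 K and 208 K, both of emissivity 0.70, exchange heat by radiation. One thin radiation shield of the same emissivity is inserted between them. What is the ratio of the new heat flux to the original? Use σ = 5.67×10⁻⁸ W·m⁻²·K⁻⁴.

ratio ≈ 0.500

With N identical shields there are N+1 = 2 gaps in series, each with the same radiative resistance, so the flux falls to 1/(N+1) of its unshielded value.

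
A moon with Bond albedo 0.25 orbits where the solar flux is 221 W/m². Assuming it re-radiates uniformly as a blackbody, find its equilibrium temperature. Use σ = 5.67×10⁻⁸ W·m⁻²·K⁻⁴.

Power absorbed = (1−a)S·πR²; power emitted = 4πR²σT⁴. Equating and cancelling πR²:
T = ((1−a)S / 4σ)^(1/4) = (166 / (4 × 5.67×10⁻⁸))^(1/4) = (7.31×10^8)^(1/4).
T = 164 K.

T ≈ 164 K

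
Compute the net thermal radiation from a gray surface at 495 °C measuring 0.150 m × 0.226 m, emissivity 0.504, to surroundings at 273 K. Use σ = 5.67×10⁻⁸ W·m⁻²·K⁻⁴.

Q ≈ 332 W

A = 0.150 × 0.226 = 0.0339 m².
Convert: 495 °C = 768 K.
Q = εσA(T⁴ − T_s⁴). T⁴ − T_s⁴ = (768)⁴ − (273)⁴ = 3.48×10^11 − 5.55×10^9 = 3.42×10^11 K⁴.
Q = 0.504 × 5.67×10⁻⁸ × 0.0339 × 3.42×10^11 = 332 W.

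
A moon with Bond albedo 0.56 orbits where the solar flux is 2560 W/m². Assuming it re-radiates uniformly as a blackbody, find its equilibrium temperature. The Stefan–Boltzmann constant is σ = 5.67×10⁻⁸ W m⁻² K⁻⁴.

Power absorbed = (1−a)S·πR²; power emitted = 4πR²σT⁴. Equating and cancelling πR²:
T = ((1−a)S / 4σ)^(1/4) = (1130 / (4 × 5.67×10⁻⁸))^(1/4) = (4.97×10^9)^(1/4).
T = 265 K.

T ≈ 265 K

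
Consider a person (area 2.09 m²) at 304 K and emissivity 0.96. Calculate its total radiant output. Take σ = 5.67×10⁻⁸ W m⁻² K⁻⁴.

P = εσAT⁴ = 0.96 × 5.67×10⁻⁸ × 2.09 × (304)⁴ = 0.96 × 5.67×10⁻⁸ × 2.09 × 8.54×10^9.
P = 972 W.

P ≈ 972 W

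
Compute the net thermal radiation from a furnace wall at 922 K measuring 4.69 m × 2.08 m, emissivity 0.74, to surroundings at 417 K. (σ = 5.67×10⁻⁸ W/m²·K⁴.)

Q ≈ 2.83×10^5 W

A = 4.69 × 2.08 = 9.76 m².
Q = εσA(T⁴ − T_s⁴). T⁴ − T_s⁴ = (922)⁴ − (417)⁴ = 7.23×10^11 − 3.02×10^10 = 6.92×10^11 K⁴.
Q = 0.74 × 5.67×10⁻⁸ × 9.76 × 6.92×10^11 = 2.83×10^5 W.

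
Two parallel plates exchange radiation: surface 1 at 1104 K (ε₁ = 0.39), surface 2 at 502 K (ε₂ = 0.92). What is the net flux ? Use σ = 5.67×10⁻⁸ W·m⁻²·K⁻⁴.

q ≈ 30400 W/m²

For two large parallel gray plates, q = σ(T₁⁴ − T₂⁴) / (1/ε₁ + 1/ε₂ − 1).
1/ε₁ + 1/ε₂ − 1 = 1/0.39 + 1/0.92 − 1 = 2.651.
T₁⁴ − T₂⁴ = 1.49×10^12 − 6.35×10^10 = 1.42×10^12 K⁴.
q = 5.67×10⁻⁸ × 1.42×10^12 / 2.651 = 30400 W/m².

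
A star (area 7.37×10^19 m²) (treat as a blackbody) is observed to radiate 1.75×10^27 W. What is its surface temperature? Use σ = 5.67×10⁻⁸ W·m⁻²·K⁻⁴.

T ≈ 4520 K

From P = σAT⁴, T = (P / σA)^(1/4) = (1.75×10^27 / (5.67×10⁻⁸ × 7.37×10^19))^(1/4).
T = (4.19×10^14)^(1/4) = 4520 K.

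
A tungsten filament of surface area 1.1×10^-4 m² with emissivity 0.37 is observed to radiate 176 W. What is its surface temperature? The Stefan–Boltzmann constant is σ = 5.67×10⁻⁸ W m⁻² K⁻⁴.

From P = εσAT⁴, T = (P / εσA)^(1/4) = (176 / (0.37 × 5.67×10⁻⁸ × 1.10×10^-4))^(1/4).
T = (7.63×10^13)^(1/4) = 2960 K.

T ≈ 2960 K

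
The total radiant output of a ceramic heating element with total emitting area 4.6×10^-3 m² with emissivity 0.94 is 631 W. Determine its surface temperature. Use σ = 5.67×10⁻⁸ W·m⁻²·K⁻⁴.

T ≈ 1270 K

From P = εσAT⁴, T = (P / εσA)^(1/4) = (631 / (0.94 × 5.67×10⁻⁸ × 4.60×10^-3))^(1/4).
T = (2.57×10^12)^(1/4) = 1270 K.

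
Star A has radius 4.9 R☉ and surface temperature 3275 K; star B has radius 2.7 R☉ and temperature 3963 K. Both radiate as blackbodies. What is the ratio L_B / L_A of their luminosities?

L_B/L_A ≈ 0.651

L = 4πR²σT⁴ ∝ R²T⁴, so L_B/L_A = (2.7/4.9)² × (3963/3275)⁴ = 0.304 × 2.14 = 0.651.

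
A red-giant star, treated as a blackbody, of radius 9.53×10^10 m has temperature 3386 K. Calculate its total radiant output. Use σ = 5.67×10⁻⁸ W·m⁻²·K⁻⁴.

P ≈ 8.51×10^29 W

A = 4πr² = 4π × (9.53×10^10)² = 1.14×10^23 m².
P = σAT⁴ = 5.67×10⁻⁸ × 1.14×10^23 × (3386)⁴ = 5.67×10⁻⁸ × 1.14×10^23 × 1.31×10^14.
P = 8.51×10^29 W.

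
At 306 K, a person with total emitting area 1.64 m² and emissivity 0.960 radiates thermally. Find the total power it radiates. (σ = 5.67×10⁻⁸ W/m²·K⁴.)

P ≈ 783 W

Stefan–Boltzmann: P = εσAT⁴ = 0.960 × 5.67×10⁻⁸ × 1.64 × (306)⁴ = 0.960 × 5.67×10⁻⁸ × 1.64 × 8.77×10^9.
P = 783 W.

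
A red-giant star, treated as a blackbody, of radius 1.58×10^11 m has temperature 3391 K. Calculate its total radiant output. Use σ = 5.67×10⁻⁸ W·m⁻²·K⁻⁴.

P ≈ 2.35×10^30 W

A = 4πr² = 4π × (1.58×10^11)² = 3.14×10^23 m².
P = σAT⁴ = 5.67×10⁻⁸ × 3.14×10^23 × (3391)⁴ = 5.67×10⁻⁸ × 3.14×10^23 × 1.32×10^14.
P = 2.35×10^30 W.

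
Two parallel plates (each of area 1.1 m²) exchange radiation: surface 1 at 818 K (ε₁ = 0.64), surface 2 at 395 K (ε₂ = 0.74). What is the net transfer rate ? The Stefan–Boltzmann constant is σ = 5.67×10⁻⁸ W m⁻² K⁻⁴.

Q ≈ 13800 W

For two large parallel gray plates, q = σ(T₁⁴ − T₂⁴) / (1/ε₁ + 1/ε₂ − 1).
1/ε₁ + 1/ε₂ − 1 = 1/0.64 + 1/0.74 − 1 = 1.914.
T₁⁴ − T₂⁴ = 4.48×10^11 − 2.43×10^10 = 4.23×10^11 K⁴.
q = 5.67×10⁻⁸ × 4.23×10^11 / 1.914 = 12500 W/m².
Q = q·A = 12500 × 1.1 = 13800 W.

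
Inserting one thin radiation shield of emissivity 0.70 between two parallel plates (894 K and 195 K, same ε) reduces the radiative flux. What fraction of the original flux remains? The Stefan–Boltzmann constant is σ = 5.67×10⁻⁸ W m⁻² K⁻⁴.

With N identical shields there are N+1 = 2 gaps in series, each with the same radiative resistance, so the flux falls to 1/(N+1) of its unshielded value.

ratio ≈ 0.500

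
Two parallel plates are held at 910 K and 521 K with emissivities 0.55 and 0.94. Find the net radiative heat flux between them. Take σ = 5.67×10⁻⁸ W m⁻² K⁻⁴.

For two large parallel gray plates, q = σ(T₁⁴ − T₂⁴) / (1/ε₁ + 1/ε₂ − 1).
1/ε₁ + 1/ε₂ − 1 = 1/0.55 + 1/0.94 − 1 = 1.882.
T₁⁴ − T₂⁴ = 6.86×10^11 − 7.37×10^10 = 6.12×10^11 K⁴.
q = 5.67×10⁻⁸ × 6.12×10^11 / 1.882 = 18400 W/m².

q ≈ 18400 W/m²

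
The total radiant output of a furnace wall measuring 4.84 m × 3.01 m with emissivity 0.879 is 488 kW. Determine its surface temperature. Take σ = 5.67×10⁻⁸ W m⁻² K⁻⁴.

T ≈ 905 K

A = 4.84 × 3.01 = 14.6 m².
From P = εσAT⁴, T = (P / εσA)^(1/4) = (4.88×10^5 / (0.879 × 5.67×10⁻⁸ × 14.6))^(1/4).
T = (6.72×10^11)^(1/4) = 905 K.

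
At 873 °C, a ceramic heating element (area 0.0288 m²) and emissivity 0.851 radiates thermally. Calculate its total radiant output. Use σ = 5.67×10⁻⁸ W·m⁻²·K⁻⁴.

873 °C = 1146 K.
Stefan–Boltzmann: P = εσAT⁴ = 0.851 × 5.67×10⁻⁸ × 0.0288 × (1146)⁴ = 0.851 × 5.67×10⁻⁸ × 0.0288 × 1.72×10^12.
P = 2400 W.

P ≈ 2400 W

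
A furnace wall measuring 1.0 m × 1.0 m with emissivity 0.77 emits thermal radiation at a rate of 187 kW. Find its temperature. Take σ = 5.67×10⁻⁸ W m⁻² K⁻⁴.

A = 1.0 × 1.0 = 1.00 m².
From P = εσAT⁴, T = (P / εσA)^(1/4) = (1.87×10^5 / (0.77 × 5.67×10⁻⁸ × 1.00))^(1/4).
T = (4.28×10^12)^(1/4) = 1440 K.

T ≈ 1440 K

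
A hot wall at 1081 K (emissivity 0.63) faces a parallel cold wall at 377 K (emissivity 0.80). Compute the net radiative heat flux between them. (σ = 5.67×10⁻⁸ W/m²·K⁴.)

q ≈ 41500 W/m²

For two large parallel gray plates, q = σ(T₁⁴ − T₂⁴) / (1/ε₁ + 1/ε₂ − 1).
1/ε₁ + 1/ε₂ − 1 = 1/0.63 + 1/0.80 − 1 = 1.837.
T₁⁴ − T₂⁴ = 1.37×10^12 − 2.02×10^10 = 1.35×10^12 K⁴.
q = 5.67×10⁻⁸ × 1.35×10^12 / 1.837 = 41500 W/m².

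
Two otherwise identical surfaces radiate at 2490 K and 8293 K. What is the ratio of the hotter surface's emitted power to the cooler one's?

P ∝ T⁴, so the ratio is (8293/2490)⁴ = (3.331)⁴ = 123.

ratio ≈ 123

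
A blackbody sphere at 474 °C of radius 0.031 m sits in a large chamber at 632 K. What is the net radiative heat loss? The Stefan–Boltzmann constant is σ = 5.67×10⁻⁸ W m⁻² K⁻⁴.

Q ≈ 104 W

A = 4πr² = 4π × (0.031)² = 0.0121 m².
Convert: 474 °C = 747 K.
Q = σA(T⁴ − T_s⁴). T⁴ − T_s⁴ = (747)⁴ − (632)⁴ = 3.11×10^11 − 1.60×10^11 = 1.52×10^11 K⁴.
Q = 5.67×10⁻⁸ × 0.0121 × 1.52×10^11 = 104 W.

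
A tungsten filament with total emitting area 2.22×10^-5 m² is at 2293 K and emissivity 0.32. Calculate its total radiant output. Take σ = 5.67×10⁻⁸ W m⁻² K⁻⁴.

P = εσAT⁴ = 0.32 × 5.67×10⁻⁸ × 2.22×10^-5 × (2293)⁴ = 0.32 × 5.67×10⁻⁸ × 2.22×10^-5 × 2.76×10^13.
P = 11.1 W.

P ≈ 11.1 W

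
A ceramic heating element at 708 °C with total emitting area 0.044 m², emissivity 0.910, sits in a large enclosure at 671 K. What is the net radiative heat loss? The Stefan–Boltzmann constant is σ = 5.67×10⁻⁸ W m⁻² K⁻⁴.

Convert: 708 °C = 981 K.
Q = εσA(T⁴ − T_s⁴). T⁴ − T_s⁴ = (981)⁴ − (671)⁴ = 9.26×10^11 − 2.03×10^11 = 7.23×10^11 K⁴.
Q = 0.910 × 5.67×10⁻⁸ × 0.0440 × 7.23×10^11 = 1640 W.

Q ≈ 1640 W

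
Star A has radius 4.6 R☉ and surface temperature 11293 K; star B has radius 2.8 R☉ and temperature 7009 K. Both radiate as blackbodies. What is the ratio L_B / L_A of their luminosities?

L_B/L_A ≈ 0.0550

L = 4πR²σT⁴ ∝ R²T⁴, so L_B/L_A = (2.8/4.6)² × (7009/11293)⁴ = 0.371 × 0.148 = 0.0550.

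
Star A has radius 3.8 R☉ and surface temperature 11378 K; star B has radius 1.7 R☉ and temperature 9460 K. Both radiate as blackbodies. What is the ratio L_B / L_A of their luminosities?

L = 4πR²σT⁴ ∝ R²T⁴, so L_B/L_A = (1.7/3.8)² × (9460/11378)⁴ = 0.200 × 0.478 = 0.0956.

L_B/L_A ≈ 0.0956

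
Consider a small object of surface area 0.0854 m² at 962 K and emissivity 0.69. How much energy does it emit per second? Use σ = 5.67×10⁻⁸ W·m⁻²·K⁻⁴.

P ≈ 2860 W

P = εσAT⁴ = 0.69 × 5.67×10⁻⁸ × 0.0854 × (962)⁴ = 0.69 × 5.67×10⁻⁸ × 0.0854 × 8.56×10^11.
P = 2860 W.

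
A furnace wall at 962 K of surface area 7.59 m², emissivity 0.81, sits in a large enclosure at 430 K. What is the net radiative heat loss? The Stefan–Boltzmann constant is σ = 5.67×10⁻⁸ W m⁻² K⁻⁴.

Q ≈ 2.87×10^5 W

Q = εσA(T⁴ − T_s⁴). T⁴ − T_s⁴ = (962)⁴ − (430)⁴ = 8.56×10^11 − 3.42×10^10 = 8.22×10^11 K⁴.
Q = 0.81 × 5.67×10⁻⁸ × 7.59 × 8.22×10^11 = 2.87×10^5 W.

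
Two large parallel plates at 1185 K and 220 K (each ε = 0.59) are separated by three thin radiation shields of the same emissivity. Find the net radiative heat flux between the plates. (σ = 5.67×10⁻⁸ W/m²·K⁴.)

q ≈ 11700 W/m²

Each of the 4 gaps contributes resistance (2/ε − 1) = 2/0.59 − 1 = 2.390; total = 9.559.
q = σ(T₁⁴ − T₂⁴) / 9.559 = 5.67×10⁻⁸ × 1.97×10^12 / 9.559 = 11700 W/m².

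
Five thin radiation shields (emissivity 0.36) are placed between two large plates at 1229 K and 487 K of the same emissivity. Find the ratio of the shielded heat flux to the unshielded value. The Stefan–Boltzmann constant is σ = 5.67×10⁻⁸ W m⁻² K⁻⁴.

ratio ≈ 0.167

With N identical shields there are N+1 = 6 gaps in series, each with the same radiative resistance, so the flux falls to 1/(N+1) of its unshielded value.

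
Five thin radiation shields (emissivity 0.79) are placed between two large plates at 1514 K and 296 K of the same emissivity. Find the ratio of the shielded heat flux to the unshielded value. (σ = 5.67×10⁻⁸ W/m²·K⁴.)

ratio ≈ 0.167

With N identical shields there are N+1 = 6 gaps in series, each with the same radiative resistance, so the flux falls to 1/(N+1) of its unshielded value.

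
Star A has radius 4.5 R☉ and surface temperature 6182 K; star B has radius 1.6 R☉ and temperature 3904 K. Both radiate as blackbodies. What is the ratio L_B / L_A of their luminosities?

L_B/L_A ≈ 0.0201

L = 4πR²σT⁴ ∝ R²T⁴, so L_B/L_A = (1.6/4.5)² × (3904/6182)⁴ = 0.126 × 0.159 = 0.0201.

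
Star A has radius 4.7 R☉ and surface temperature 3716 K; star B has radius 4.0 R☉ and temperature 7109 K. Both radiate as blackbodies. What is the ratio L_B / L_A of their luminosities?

L_B/L_A ≈ 9.70

L = 4πR²σT⁴ ∝ R²T⁴, so L_B/L_A = (4.0/4.7)² × (7109/3716)⁴ = 0.724 × 13.4 = 9.70.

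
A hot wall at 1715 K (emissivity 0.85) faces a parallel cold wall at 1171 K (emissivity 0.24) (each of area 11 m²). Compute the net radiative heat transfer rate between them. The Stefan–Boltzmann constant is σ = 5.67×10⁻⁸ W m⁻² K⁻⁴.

For two large parallel gray plates, q = σ(T₁⁴ − T₂⁴) / (1/ε₁ + 1/ε₂ − 1).
1/ε₁ + 1/ε₂ − 1 = 1/0.85 + 1/0.24 − 1 = 4.343.
T₁⁴ − T₂⁴ = 8.65×10^12 − 1.88×10^12 = 6.77×10^12 K⁴.
q = 5.67×10⁻⁸ × 6.77×10^12 / 4.343 = 88400 W/m².
Q = q·A = 88400 × 11 = 9.72×10^5 W.

Q ≈ 9.72×10^5 W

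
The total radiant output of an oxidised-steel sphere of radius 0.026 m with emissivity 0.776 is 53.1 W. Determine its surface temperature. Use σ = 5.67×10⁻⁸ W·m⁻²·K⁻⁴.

T ≈ 614 K

A = 4πr² = 4π × (0.026)² = 8.49×10^-3 m².
From P = εσAT⁴, T = (P / εσA)^(1/4) = (53.1 / (0.776 × 5.67×10⁻⁸ × 8.49×10^-3))^(1/4).
T = (1.42×10^11)^(1/4) = 614 K.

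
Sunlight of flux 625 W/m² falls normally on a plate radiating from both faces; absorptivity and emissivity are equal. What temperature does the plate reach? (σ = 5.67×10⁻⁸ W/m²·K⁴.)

Absorbed flux αS = emitted flux 2εσT⁴ per unit area; with α = ε this gives T = (S/2σ)^(1/4).
T = (625 / (2 × 5.67×10⁻⁸))^(1/4) = (5.51×10^9)^(1/4).
T = 272 K.

T ≈ 272 K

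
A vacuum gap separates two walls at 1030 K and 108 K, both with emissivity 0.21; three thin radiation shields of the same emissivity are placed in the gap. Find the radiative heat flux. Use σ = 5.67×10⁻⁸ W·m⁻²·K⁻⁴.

Each of the 4 gaps contributes resistance (2/ε − 1) = 2/0.21 − 1 = 8.524; total = 34.10.
q = σ(T₁⁴ − T₂⁴) / 34.10 = 5.67×10⁻⁸ × 1.13×10^12 / 34.10 = 1870 W/m².

q ≈ 1870 W/m²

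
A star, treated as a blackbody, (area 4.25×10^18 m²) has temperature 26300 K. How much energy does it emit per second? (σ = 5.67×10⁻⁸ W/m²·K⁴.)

P = σAT⁴ = 5.67×10⁻⁸ × 4.25×10^18 × (26300)⁴ = 5.67×10⁻⁸ × 4.25×10^18 × 4.78×10^17.
P = 1.15×10^29 W.

P ≈ 1.15×10^29 W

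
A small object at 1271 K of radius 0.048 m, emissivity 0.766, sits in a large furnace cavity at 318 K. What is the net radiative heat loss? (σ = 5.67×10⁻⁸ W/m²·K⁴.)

Q ≈ 3270 W

A = 4πr² = 4π × (0.048)² = 0.0290 m².
Q = εσA(T⁴ − T_s⁴). T⁴ − T_s⁴ = (1271)⁴ − (318)⁴ = 2.61×10^12 − 1.02×10^10 = 2.60×10^12 K⁴.
Q = 0.766 × 5.67×10⁻⁸ × 0.0290 × 2.60×10^12 = 3270 W.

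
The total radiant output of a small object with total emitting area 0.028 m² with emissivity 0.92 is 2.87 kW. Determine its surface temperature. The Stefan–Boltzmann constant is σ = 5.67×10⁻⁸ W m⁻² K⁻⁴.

T ≈ 1180 K

From P = εσAT⁴, T = (P / εσA)^(1/4) = (2870 / (0.92 × 5.67×10⁻⁸ × 0.0280))^(1/4).
T = (1.96×10^12)^(1/4) = 1180 K.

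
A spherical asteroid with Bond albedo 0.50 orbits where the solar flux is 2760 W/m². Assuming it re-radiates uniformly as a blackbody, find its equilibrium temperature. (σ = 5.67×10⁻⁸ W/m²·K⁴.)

T ≈ 279 K

Power absorbed = (1−a)S·πR²; power emitted = 4πR²σT⁴. Equating and cancelling πR²:
T = ((1−a)S / 4σ)^(1/4) = (1380 / (4 × 5.67×10⁻⁸))^(1/4) = (6.08×10^9)^(1/4).
T = 279 K.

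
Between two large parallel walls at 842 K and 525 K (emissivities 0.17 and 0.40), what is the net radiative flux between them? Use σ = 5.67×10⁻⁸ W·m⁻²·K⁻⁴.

For two large parallel gray plates, q = σ(T₁⁴ − T₂⁴) / (1/ε₁ + 1/ε₂ − 1).
1/ε₁ + 1/ε₂ − 1 = 1/0.17 + 1/0.40 − 1 = 7.382.
T₁⁴ − T₂⁴ = 5.03×10^11 − 7.60×10^10 = 4.27×10^11 K⁴.
q = 5.67×10⁻⁸ × 4.27×10^11 / 7.382 = 3280 W/m².

q ≈ 3280 W/m²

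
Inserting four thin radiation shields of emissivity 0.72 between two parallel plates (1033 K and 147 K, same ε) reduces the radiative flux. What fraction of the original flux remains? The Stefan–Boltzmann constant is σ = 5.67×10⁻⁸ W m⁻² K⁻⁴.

ratio ≈ 0.200

With N identical shields there are N+1 = 5 gaps in series, each with the same radiative resistance, so the flux falls to 1/(N+1) of its unshielded value.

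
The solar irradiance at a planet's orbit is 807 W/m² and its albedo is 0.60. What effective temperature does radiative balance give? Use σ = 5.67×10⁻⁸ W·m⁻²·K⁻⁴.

Power absorbed = (1−a)S·πR²; power emitted = 4πR²σT⁴. Equating and cancelling πR²:
T = ((1−a)S / 4σ)^(1/4) = (323 / (4 × 5.67×10⁻⁸))^(1/4) = (1.42×10^9)^(1/4).
T = 194 K.

T ≈ 194 K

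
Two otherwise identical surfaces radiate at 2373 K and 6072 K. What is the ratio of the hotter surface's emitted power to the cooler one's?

P ∝ T⁴, so the ratio is (6072/2373)⁴ = (2.559)⁴ = 42.9.

ratio ≈ 42.9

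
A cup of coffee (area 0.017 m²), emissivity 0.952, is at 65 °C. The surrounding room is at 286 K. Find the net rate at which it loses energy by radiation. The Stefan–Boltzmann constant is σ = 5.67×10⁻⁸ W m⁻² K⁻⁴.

Q ≈ 5.84 W

Convert: 65 °C = 338 K.
Q = εσA(T⁴ − T_s⁴). T⁴ − T_s⁴ = (338)⁴ − (286)⁴ = 1.31×10^10 − 6.69×10^9 = 6.36×10^9 K⁴.
Q = 0.952 × 5.67×10⁻⁸ × 0.0170 × 6.36×10^9 = 5.84 W.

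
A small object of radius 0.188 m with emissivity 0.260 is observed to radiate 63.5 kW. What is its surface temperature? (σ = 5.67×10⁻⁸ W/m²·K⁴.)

A = 4πr² = 4π × (0.188)² = 0.444 m².
From P = εσAT⁴, T = (P / εσA)^(1/4) = (63500 / (0.260 × 5.67×10⁻⁸ × 0.444))^(1/4).
T = (9.70×10^12)^(1/4) = 1760 K.

T ≈ 1760 K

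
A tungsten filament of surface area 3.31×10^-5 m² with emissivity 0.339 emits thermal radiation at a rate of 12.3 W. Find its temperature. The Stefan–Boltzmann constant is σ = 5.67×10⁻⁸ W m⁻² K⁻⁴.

T ≈ 2100 K

From P = εσAT⁴, T = (P / εσA)^(1/4) = (12.3 / (0.339 × 5.67×10⁻⁸ × 3.31×10^-5))^(1/4).
T = (1.93×10^13)^(1/4) = 2100 K.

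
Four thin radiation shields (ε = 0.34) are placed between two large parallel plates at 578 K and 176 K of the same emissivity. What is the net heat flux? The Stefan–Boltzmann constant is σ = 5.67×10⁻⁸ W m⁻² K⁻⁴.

Each of the 5 gaps contributes resistance (2/ε − 1) = 2/0.34 − 1 = 4.882; total = 24.41.
q = σ(T₁⁴ − T₂⁴) / 24.41 = 5.67×10⁻⁸ × 1.11×10^11 / 24.41 = 257 W/m².

q ≈ 257 W/m²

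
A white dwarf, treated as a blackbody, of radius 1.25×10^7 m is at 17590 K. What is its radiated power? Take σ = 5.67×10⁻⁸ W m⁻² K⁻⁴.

P ≈ 1.07×10^25 W

A = 4πr² = 4π × (1.25×10^7)² = 1.96×10^15 m².
P = σAT⁴ = 5.67×10⁻⁸ × 1.96×10^15 × (17590)⁴ = 5.67×10⁻⁸ × 1.96×10^15 × 9.57×10^16.
P = 1.07×10^25 W.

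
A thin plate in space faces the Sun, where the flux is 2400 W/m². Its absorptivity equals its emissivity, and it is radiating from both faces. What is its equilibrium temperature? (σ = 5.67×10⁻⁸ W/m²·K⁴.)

T ≈ 381 K

Absorbed flux αS = emitted flux 2εσT⁴ per unit area; with α = ε this gives T = (S/2σ)^(1/4).
T = (2400 / (2 × 5.67×10⁻⁸))^(1/4) = (2.12×10^10)^(1/4).
T = 381 K.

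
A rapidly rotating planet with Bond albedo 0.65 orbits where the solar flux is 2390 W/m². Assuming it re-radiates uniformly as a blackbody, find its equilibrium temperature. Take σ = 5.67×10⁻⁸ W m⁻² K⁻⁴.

Power absorbed = (1−a)S·πR²; power emitted = 4πR²σT⁴. Equating and cancelling πR²:
T = ((1−a)S / 4σ)^(1/4) = (836 / (4 × 5.67×10⁻⁸))^(1/4) = (3.69×10^9)^(1/4).
T = 246 K.

T ≈ 246 K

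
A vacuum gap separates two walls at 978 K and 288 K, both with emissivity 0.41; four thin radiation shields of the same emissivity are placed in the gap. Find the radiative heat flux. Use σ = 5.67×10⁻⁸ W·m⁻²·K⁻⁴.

Each of the 5 gaps contributes resistance (2/ε − 1) = 2/0.41 − 1 = 3.878; total = 19.39.
q = σ(T₁⁴ − T₂⁴) / 19.39 = 5.67×10⁻⁸ × 9.08×10^11 / 19.39 = 2660 W/m².

q ≈ 2660 W/m²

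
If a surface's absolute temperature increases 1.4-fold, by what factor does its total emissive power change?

factor ≈ 3.84

P ∝ T⁴, so the power scales as (1.4)⁴ = 3.84.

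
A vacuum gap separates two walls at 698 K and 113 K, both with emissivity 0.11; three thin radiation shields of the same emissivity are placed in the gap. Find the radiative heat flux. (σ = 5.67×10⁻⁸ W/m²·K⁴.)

Each of the 4 gaps contributes resistance (2/ε − 1) = 2/0.11 − 1 = 17.18; total = 68.73.
q = σ(T₁⁴ − T₂⁴) / 68.73 = 5.67×10⁻⁸ × 2.37×10^11 / 68.73 = 196 W/m².

q ≈ 196 W/m²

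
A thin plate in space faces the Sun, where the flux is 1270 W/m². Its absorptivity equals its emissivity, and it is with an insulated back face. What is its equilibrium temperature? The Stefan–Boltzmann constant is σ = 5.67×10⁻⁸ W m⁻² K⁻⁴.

T ≈ 387 K

Absorbed flux αS = emitted flux εσT⁴ (one radiating face); with α = ε, T = (S/σ)^(1/4).
T = (1270 / 5.67×10⁻⁸)^(1/4) = (2.24×10^10)^(1/4).
T = 387 K.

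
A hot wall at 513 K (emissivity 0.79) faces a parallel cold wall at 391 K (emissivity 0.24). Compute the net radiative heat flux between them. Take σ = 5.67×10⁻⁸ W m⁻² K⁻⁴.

q ≈ 587 W/m²

For two large parallel gray plates, q = σ(T₁⁴ − T₂⁴) / (1/ε₁ + 1/ε₂ − 1).
1/ε₁ + 1/ε₂ − 1 = 1/0.79 + 1/0.24 − 1 = 4.432.
T₁⁴ − T₂⁴ = 6.93×10^10 − 2.34×10^10 = 4.59×10^10 K⁴.
q = 5.67×10⁻⁸ × 4.59×10^10 / 4.432 = 587 W/m².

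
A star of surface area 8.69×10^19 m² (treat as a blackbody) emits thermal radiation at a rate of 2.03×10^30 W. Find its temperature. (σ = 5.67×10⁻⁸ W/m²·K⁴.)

T ≈ 25300 K

From P = σAT⁴, T = (P / σA)^(1/4) = (2.03×10^30 / (5.67×10⁻⁸ × 8.69×10^19))^(1/4).
T = (4.12×10^17)^(1/4) = 25300 K.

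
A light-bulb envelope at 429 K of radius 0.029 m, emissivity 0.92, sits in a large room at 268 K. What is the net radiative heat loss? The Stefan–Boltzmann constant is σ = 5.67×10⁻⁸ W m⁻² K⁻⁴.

A = 4πr² = 4π × (0.029)² = 0.0106 m².
Q = εσA(T⁴ − T_s⁴). T⁴ − T_s⁴ = (429)⁴ − (268)⁴ = 3.39×10^10 − 5.16×10^9 = 2.87×10^10 K⁴.
Q = 0.92 × 5.67×10⁻⁸ × 0.0106 × 2.87×10^10 = 15.8 W.

Q ≈ 15.8 W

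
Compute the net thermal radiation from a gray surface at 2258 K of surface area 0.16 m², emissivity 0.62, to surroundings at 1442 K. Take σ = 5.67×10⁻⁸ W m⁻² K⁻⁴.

Q = εσA(T⁴ − T_s⁴). T⁴ − T_s⁴ = (2258)⁴ − (1442)⁴ = 2.60×10^13 − 4.32×10^12 = 2.17×10^13 K⁴.
Q = 0.62 × 5.67×10⁻⁸ × 0.160 × 2.17×10^13 = 1.22×10^5 W.

Q ≈ 1.22×10^5 W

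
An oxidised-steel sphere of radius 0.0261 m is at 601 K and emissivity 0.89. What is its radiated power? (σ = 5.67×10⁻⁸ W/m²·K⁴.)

A = 4πr² = 4π × (0.0261)² = 8.56×10^-3 m².
Stefan–Boltzmann: P = εσAT⁴ = 0.89 × 5.67×10⁻⁸ × 8.56×10^-3 × (601)⁴ = 0.89 × 5.67×10⁻⁸ × 8.56×10^-3 × 1.30×10^11.
P = 56.4 W.

P ≈ 56.4 W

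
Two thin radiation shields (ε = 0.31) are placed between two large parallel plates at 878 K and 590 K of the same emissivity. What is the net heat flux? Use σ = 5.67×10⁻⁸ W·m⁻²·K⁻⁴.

q ≈ 1640 W/m²

Each of the 3 gaps contributes resistance (2/ε − 1) = 2/0.31 − 1 = 5.452; total = 16.35.
q = σ(T₁⁴ − T₂⁴) / 16.35 = 5.67×10⁻⁸ × 4.73×10^11 / 16.35 = 1640 W/m².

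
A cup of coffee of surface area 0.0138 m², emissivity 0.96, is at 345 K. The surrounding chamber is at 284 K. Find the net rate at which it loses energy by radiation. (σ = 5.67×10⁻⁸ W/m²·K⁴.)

Q ≈ 5.76 W

Q = εσA(T⁴ − T_s⁴). T⁴ − T_s⁴ = (345)⁴ − (284)⁴ = 1.42×10^10 − 6.51×10^9 = 7.66×10^9 K⁴.
Q = 0.96 × 5.67×10⁻⁸ × 0.0138 × 7.66×10^9 = 5.76 W.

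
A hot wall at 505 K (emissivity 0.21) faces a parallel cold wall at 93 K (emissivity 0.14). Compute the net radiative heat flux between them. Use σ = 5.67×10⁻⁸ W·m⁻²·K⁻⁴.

q ≈ 338 W/m²

For two large parallel gray plates, q = σ(T₁⁴ − T₂⁴) / (1/ε₁ + 1/ε₂ − 1).
1/ε₁ + 1/ε₂ − 1 = 1/0.21 + 1/0.14 − 1 = 10.90.
T₁⁴ − T₂⁴ = 6.50×10^10 − 7.48×10^7 = 6.50×10^10 K⁴.
q = 5.67×10⁻⁸ × 6.50×10^10 / 10.90 = 338 W/m².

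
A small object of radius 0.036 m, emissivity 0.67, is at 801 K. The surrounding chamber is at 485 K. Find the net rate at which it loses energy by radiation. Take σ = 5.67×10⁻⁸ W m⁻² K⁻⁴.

A = 4πr² = 4π × (0.036)² = 0.0163 m².
Q = εσA(T⁴ − T_s⁴). T⁴ − T_s⁴ = (801)⁴ − (485)⁴ = 4.12×10^11 − 5.53×10^10 = 3.56×10^11 K⁴.
Q = 0.67 × 5.67×10⁻⁸ × 0.0163 × 3.56×10^11 = 220 W.

Q ≈ 220 W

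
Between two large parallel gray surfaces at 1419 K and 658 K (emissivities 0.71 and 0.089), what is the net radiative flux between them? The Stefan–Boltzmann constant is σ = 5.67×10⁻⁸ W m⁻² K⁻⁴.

For two large parallel gray plates, q = σ(T₁⁴ − T₂⁴) / (1/ε₁ + 1/ε₂ − 1).
1/ε₁ + 1/ε₂ − 1 = 1/0.71 + 1/0.089 − 1 = 11.64.
T₁⁴ − T₂⁴ = 4.05×10^12 − 1.87×10^11 = 3.87×10^12 K⁴.
q = 5.67×10⁻⁸ × 3.87×10^12 / 11.64 = 18800 W/m².

q ≈ 18800 W/m²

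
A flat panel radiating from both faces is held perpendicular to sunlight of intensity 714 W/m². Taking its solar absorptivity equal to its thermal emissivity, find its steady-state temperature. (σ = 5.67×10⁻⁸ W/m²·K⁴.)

T ≈ 282 K

Absorbed flux αS = emitted flux 2εσT⁴ per unit area; with α = ε this gives T = (S/2σ)^(1/4).
T = (714 / (2 × 5.67×10⁻⁸))^(1/4) = (6.30×10^9)^(1/4).
T = 282 K.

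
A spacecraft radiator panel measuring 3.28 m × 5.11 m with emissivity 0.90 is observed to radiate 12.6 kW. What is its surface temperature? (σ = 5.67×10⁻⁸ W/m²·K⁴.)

A = 3.28 × 5.11 = 16.8 m².
From P = εσAT⁴, T = (P / εσA)^(1/4) = (12600 / (0.90 × 5.67×10⁻⁸ × 16.8))^(1/4).
T = (1.47×10^10)^(1/4) = 348 K.

T ≈ 348 K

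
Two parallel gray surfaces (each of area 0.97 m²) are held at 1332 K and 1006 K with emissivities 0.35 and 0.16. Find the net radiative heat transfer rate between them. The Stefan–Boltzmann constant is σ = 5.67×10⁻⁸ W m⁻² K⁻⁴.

For two large parallel gray plates, q = σ(T₁⁴ − T₂⁴) / (1/ε₁ + 1/ε₂ − 1).
1/ε₁ + 1/ε₂ − 1 = 1/0.35 + 1/0.16 − 1 = 8.107.
T₁⁴ − T₂⁴ = 3.15×10^12 − 1.02×10^12 = 2.12×10^12 K⁴.
q = 5.67×10⁻⁸ × 2.12×10^12 / 8.107 = 14900 W/m².
Q = q·A = 14900 × 0.97 = 14400 W.

Q ≈ 14400 W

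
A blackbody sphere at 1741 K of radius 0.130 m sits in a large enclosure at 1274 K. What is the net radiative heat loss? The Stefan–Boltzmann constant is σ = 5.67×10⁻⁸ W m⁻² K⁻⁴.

Q ≈ 78900 W

A = 4πr² = 4π × (0.130)² = 0.212 m².
Q = σA(T⁴ − T_s⁴). T⁴ − T_s⁴ = (1741)⁴ − (1274)⁴ = 9.19×10^12 − 2.63×10^12 = 6.55×10^12 K⁴.
Q = 5.67×10⁻⁸ × 0.212 × 6.55×10^12 = 78900 W.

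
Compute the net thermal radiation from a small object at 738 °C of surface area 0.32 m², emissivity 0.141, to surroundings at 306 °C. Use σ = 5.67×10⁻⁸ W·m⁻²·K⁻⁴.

Convert: 738 °C = 1011 K; 306 °C = 579 K.
Q = εσA(T⁴ − T_s⁴). T⁴ − T_s⁴ = (1011)⁴ − (579)⁴ = 1.04×10^12 − 1.12×10^11 = 9.32×10^11 K⁴.
Q = 0.141 × 5.67×10⁻⁸ × 0.320 × 9.32×10^11 = 2390 W.

Q ≈ 2390 W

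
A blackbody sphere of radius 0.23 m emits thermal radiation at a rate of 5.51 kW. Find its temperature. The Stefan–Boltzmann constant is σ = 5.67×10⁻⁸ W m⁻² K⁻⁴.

T ≈ 618 K

A = 4πr² = 4π × (0.23)² = 0.665 m².
From P = σAT⁴, T = (P / σA)^(1/4) = (5510 / (5.67×10⁻⁸ × 0.665))^(1/4).
T = (1.46×10^11)^(1/4) = 618 K.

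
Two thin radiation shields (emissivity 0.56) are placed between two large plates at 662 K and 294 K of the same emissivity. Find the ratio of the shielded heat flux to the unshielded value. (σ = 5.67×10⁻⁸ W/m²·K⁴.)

With N identical shields there are N+1 = 3 gaps in series, each with the same radiative resistance, so the flux falls to 1/(N+1) of its unshielded value.

ratio ≈ 0.333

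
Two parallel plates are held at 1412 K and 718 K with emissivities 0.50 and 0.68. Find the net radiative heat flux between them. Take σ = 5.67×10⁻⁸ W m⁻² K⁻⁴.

For two large parallel gray plates, q = σ(T₁⁴ − T₂⁴) / (1/ε₁ + 1/ε₂ − 1).
1/ε₁ + 1/ε₂ − 1 = 1/0.50 + 1/0.68 − 1 = 2.471.
T₁⁴ − T₂⁴ = 3.98×10^12 − 2.66×10^11 = 3.71×10^12 K⁴.
q = 5.67×10⁻⁸ × 3.71×10^12 / 2.471 = 85100 W/m².

q ≈ 85100 W/m²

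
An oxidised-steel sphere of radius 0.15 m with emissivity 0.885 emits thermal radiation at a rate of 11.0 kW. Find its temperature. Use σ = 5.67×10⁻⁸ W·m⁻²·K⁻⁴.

A = 4πr² = 4π × (0.15)² = 0.283 m².
From P = εσAT⁴, T = (P / εσA)^(1/4) = (11000 / (0.885 × 5.67×10⁻⁸ × 0.283))^(1/4).
T = (7.75×10^11)^(1/4) = 938 K.

T ≈ 938 K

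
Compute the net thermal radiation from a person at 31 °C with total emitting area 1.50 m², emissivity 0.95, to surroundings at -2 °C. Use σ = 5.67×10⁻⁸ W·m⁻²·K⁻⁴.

Convert: 31 °C = 304 K; -2 °C = 271 K.
Q = εσA(T⁴ − T_s⁴). T⁴ − T_s⁴ = (304)⁴ − (271)⁴ = 8.54×10^9 − 5.39×10^9 = 3.15×10^9 K⁴.
Q = 0.95 × 5.67×10⁻⁸ × 1.50 × 3.15×10^9 = 254 W.

Q ≈ 254 W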